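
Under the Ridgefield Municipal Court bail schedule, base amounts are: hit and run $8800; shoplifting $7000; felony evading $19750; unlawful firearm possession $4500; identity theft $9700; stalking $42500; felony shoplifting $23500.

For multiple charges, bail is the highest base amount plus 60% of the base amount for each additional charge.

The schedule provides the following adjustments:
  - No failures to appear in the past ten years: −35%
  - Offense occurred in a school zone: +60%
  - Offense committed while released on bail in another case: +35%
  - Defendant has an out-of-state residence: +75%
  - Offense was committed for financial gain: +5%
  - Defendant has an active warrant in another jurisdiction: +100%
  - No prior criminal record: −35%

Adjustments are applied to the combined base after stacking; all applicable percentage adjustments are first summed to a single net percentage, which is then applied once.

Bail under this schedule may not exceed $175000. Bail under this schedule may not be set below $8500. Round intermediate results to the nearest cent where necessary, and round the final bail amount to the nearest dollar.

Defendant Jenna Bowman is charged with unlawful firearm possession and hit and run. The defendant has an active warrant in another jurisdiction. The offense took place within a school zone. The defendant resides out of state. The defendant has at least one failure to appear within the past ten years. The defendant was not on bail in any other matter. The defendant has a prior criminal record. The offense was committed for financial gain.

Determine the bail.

Base amounts from the schedule: unlawful firearm possession $4500; hit and run $8800.
Stacking rule: highest base plus 60% of each additional charge. Highest is hit and run at $8800. Additional: $4500 × 60% = $2700. Combined base = $8800 + $2700 = $11500.
Net percentage adjustment: +60% +75% +5% +100% = +240%. $11500 × 3.4 = $39100.
$39100 is within the $175000 maximum.
$39100 is at or above the $8500 minimum.

$39100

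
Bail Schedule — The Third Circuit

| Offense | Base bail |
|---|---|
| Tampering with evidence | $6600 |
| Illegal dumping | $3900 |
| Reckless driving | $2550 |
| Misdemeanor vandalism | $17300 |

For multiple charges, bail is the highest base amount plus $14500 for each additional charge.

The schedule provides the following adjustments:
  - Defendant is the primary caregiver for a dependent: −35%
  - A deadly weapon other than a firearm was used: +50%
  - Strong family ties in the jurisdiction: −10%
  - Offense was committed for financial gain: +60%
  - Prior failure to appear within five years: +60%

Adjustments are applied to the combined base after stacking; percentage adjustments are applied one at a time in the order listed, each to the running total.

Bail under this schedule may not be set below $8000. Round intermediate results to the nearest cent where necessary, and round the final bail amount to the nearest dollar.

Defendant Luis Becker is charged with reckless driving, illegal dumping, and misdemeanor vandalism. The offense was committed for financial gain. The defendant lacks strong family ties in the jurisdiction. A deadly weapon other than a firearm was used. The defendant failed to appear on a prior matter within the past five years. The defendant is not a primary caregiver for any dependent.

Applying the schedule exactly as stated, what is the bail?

Base amounts from the schedule: reckless driving $2550; illegal dumping $3900; misdemeanor vandalism $17300.
Stacking rule: highest base plus $14500 per additional charge. Highest is misdemeanor vandalism at $17300; 2 additional charges → +$29000. Combined base = $46300.
A deadly weapon other than a firearm was used (+50%): $46300 × 1.5 = $69450.
Offense was committed for financial gain (+60%): $69450 × 1.6 = $111120.
Prior failure to appear within five years (+60%): $111120 × 1.6 = $177792.
$177792 is at or above the $8000 minimum.

$177792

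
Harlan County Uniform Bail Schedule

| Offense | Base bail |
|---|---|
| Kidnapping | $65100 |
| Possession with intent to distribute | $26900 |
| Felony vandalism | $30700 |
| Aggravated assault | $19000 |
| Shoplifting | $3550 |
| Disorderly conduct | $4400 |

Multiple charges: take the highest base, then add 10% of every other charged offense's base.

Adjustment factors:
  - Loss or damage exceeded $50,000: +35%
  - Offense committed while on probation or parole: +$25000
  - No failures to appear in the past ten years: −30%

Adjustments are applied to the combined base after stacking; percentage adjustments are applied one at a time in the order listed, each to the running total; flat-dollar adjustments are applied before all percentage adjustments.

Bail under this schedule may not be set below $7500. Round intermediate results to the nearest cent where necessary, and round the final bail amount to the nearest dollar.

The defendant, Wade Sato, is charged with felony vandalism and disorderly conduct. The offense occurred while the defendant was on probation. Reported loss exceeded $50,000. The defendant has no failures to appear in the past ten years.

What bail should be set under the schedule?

$53052

Base amounts from the schedule: felony vandalism $30700; disorderly conduct $4400.
Stacking rule: highest base plus 10% of each additional charge. Highest is felony vandalism at $30700. Additional: $4400 × 10% = $440. Combined base = $30700 + $440 = $31140.
Offense committed while on probation or parole (+$25000 flat): $31140 + $25000 = $56140.
Loss or damage exceeded $50,000 (+35%): $56140 × 1.35 = $75789.
No failures to appear in the past ten years (−30%): $75789 × 0.7 = $53052.30.
$53052.30 is at or above the $7500 minimum.
Rounded to the nearest dollar: $53052.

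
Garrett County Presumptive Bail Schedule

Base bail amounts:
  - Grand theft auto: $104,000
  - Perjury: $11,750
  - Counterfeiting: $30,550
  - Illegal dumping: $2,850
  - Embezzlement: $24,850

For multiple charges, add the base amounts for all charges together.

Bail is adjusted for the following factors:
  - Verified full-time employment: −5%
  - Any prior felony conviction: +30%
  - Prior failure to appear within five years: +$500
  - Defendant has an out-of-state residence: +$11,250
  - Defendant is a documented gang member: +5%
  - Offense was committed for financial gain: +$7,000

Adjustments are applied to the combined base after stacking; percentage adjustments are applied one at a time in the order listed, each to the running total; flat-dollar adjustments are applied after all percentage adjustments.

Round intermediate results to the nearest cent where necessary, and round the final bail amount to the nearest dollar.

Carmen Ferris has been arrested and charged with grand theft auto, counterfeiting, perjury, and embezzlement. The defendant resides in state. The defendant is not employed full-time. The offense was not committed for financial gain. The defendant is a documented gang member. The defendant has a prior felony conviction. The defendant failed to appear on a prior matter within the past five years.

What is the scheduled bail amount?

Base amounts from the schedule: grand theft auto $104,000; counterfeiting $30,550; perjury $11,750; embezzlement $24,850.
Stacking rule: sum of all bases. $104,000 + $30,550 + $11,750 + $24,850 = $171,150.
Any prior felony conviction (+30%): $171,150 × 1.3 = $222,495.
Defendant is a documented gang member (+5%): $222,495 × 1.05 = $233,619.75.
Prior failure to appear within five years (+$500 flat): $233,619.75 + $500 = $234,119.75.
Rounded to the nearest dollar: $234,120.

$234,120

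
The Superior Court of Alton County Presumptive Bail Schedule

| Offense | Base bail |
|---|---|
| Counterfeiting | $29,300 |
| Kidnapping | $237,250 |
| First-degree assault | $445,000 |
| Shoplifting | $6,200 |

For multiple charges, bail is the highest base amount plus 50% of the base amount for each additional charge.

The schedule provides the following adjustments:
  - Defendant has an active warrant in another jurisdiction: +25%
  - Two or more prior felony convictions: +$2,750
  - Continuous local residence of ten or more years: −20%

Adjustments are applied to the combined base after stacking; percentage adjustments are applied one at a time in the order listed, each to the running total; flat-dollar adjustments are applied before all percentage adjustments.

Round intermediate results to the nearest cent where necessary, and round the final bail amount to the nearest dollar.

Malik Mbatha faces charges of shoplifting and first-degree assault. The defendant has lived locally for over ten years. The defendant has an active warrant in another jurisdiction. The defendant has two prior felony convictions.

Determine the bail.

$450,850

Base amounts from the schedule: shoplifting $6,200; first-degree assault $445,000.
Stacking rule: highest base plus 50% of each additional charge. Highest is first-degree assault at $445,000. Additional: $6,200 × 50% = $3,100. Combined base = $445,000 + $3,100 = $448,100.
Two or more prior felony convictions (+$2,750 flat): $448,100 + $2,750 = $450,850.
Defendant has an active warrant in another jurisdiction (+25%): $450,850 × 1.25 = $563,562.50.
Continuous local residence of ten or more years (−20%): $563,562.50 × 0.8 = $450,850.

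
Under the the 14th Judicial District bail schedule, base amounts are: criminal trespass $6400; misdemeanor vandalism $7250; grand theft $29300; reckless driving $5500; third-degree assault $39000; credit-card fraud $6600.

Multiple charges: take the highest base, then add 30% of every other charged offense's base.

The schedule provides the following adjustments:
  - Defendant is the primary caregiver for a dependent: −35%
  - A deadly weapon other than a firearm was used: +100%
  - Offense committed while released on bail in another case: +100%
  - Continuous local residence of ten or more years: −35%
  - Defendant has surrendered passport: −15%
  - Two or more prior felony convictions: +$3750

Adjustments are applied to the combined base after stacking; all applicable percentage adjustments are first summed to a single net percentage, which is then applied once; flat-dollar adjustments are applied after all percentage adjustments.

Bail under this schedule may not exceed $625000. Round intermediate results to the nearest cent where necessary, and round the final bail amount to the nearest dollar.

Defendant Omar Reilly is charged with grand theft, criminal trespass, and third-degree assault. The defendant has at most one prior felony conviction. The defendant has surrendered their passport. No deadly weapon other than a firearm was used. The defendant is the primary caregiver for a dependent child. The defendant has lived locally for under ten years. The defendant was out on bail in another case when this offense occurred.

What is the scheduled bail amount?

Base amounts from the schedule: grand theft $29300; criminal trespass $6400; third-degree assault $39000.
Stacking rule: highest base plus 30% of each additional charge. Highest is third-degree assault at $39000. Additional: $29300 × 30% = $8790; $6400 × 30% = $1920. Combined base = $39000 + $10710 = $49710.
Net percentage adjustment: −35% +100% −15% = +50%. $49710 × 1.5 = $74565.
$74565 is within the $625000 maximum.

$74565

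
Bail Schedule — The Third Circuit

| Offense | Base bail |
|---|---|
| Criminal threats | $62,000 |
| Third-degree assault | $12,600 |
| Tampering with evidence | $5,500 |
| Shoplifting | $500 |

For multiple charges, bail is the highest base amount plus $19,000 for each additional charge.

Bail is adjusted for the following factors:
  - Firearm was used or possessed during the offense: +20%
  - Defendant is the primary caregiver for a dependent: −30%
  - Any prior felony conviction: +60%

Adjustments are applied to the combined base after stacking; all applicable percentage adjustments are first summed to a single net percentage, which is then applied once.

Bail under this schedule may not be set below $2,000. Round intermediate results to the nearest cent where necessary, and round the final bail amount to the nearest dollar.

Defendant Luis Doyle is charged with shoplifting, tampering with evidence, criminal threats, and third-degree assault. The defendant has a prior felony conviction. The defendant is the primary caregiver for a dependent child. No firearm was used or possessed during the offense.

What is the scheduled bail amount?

$154,700

Base amounts from the schedule: shoplifting $500; tampering with evidence $5,500; criminal threats $62,000; third-degree assault $12,600.
Stacking rule: highest base plus $19,000 per additional charge. Highest is criminal threats at $62,000; 3 additional charges → +$57,000. Combined base = $119,000.
Net percentage adjustment: −30% +60% = +30%. $119,000 × 1.3 = $154,700.
$154,700 is at or above the $2,000 minimum.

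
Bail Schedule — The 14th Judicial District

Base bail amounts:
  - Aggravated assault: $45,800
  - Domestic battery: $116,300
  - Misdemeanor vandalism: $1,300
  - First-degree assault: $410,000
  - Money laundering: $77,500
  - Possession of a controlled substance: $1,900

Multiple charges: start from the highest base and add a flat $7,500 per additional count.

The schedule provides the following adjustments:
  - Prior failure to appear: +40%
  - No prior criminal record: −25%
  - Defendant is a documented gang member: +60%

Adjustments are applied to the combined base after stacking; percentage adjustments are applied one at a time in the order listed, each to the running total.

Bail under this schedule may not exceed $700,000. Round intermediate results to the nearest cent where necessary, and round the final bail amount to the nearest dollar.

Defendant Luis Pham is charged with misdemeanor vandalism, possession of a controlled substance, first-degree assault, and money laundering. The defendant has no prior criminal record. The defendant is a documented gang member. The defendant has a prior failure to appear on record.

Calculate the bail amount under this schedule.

$700,000

Base amounts from the schedule: misdemeanor vandalism $1,300; possession of a controlled substance $1,900; first-degree assault $410,000; money laundering $77,500.
Stacking rule: highest base plus $7,500 per additional charge. Highest is first-degree assault at $410,000; 3 additional charges → +$22,500. Combined base = $432,500.
Prior failure to appear (+40%): $432,500 × 1.4 = $605,500.
No prior criminal record (−25%): $605,500 × 0.75 = $454,125.
Defendant is a documented gang member (+60%): $454,125 × 1.6 = $726,600.
Result $726,600 exceeds the maximum of $700,000; bail is capped at $700,000.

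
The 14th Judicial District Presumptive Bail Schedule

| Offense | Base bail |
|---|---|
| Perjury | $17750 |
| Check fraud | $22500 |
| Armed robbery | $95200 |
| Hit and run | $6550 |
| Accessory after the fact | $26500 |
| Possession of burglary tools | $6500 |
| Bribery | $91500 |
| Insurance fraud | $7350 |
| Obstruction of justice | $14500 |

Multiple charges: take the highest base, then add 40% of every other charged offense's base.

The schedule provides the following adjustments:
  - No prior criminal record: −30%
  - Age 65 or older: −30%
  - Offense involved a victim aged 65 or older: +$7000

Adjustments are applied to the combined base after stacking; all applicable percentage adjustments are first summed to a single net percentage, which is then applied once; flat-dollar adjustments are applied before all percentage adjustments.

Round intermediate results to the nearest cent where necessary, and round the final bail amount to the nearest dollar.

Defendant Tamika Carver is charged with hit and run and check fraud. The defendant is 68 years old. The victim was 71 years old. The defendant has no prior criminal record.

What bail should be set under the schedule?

$12848

Base amounts from the schedule: hit and run $6550; check fraud $22500.
Stacking rule: highest base plus 40% of each additional charge. Highest is check fraud at $22500. Additional: $6550 × 40% = $2620. Combined base = $22500 + $2620 = $25120.
Offense involved a victim aged 65 or older (+$7000 flat): $25120 + $7000 = $32120.
Net percentage adjustment: −30% −30% = −60%. $32120 × 0.4 = $12848.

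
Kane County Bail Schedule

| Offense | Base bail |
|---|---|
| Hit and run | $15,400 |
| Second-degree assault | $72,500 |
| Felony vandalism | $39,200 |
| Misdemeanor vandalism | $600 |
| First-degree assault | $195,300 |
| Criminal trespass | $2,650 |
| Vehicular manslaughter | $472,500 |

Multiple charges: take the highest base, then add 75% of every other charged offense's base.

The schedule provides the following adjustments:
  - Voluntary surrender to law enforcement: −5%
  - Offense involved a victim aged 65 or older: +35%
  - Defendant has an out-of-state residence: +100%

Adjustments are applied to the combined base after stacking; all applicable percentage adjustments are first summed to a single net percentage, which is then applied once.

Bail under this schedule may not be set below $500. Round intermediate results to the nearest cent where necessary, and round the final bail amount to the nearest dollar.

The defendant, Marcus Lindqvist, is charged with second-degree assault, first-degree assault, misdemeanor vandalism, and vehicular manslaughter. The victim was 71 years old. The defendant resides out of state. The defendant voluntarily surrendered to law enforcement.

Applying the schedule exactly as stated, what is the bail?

$1,549,740

Base amounts from the schedule: second-degree assault $72,500; first-degree assault $195,300; misdemeanor vandalism $600; vehicular manslaughter $472,500.
Stacking rule: highest base plus 75% of each additional charge. Highest is vehicular manslaughter at $472,500. Additional: $72,500 × 75% = $54,375; $195,300 × 75% = $146,475; $600 × 75% = $450. Combined base = $472,500 + $201,300 = $673,800.
Net percentage adjustment: −5% +35% +100% = +130%. $673,800 × 2.3 = $1,549,740.
$1,549,740 is at or above the $500 minimum.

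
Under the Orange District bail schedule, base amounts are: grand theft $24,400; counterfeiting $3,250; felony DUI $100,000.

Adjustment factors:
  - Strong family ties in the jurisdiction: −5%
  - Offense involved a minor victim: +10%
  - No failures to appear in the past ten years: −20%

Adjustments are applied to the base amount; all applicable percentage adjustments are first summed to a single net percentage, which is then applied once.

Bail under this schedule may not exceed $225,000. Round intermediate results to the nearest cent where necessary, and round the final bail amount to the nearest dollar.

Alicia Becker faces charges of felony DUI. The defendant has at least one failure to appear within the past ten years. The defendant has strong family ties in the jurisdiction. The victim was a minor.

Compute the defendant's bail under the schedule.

$105,000

Base amounts from the schedule: felony DUI $100,000.
Single charge. Combined base = $100,000.
Net percentage adjustment: −5% +10% = +5%. $100,000 × 1.05 = $105,000.
$105,000 is within the $225,000 maximum.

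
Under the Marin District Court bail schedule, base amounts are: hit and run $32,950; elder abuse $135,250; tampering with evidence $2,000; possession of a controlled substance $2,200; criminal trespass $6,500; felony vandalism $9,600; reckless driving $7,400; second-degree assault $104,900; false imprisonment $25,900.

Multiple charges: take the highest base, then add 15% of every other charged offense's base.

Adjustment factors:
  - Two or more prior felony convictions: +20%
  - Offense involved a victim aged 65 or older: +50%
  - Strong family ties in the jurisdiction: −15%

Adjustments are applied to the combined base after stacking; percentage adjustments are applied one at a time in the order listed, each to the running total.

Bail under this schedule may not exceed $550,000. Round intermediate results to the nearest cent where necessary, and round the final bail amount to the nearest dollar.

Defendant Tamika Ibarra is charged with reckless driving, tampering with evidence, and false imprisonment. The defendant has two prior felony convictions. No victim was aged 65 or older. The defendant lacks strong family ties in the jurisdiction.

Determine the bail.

$32,772

Base amounts from the schedule: reckless driving $7,400; tampering with evidence $2,000; false imprisonment $25,900.
Stacking rule: highest base plus 15% of each additional charge. Highest is false imprisonment at $25,900. Additional: $7,400 × 15% = $1,110; $2,000 × 15% = $300. Combined base = $25,900 + $1,410 = $27,310.
Two or more prior felony convictions (+20%): $27,310 × 1.2 = $32,772.
$32,772 is within the $550,000 maximum.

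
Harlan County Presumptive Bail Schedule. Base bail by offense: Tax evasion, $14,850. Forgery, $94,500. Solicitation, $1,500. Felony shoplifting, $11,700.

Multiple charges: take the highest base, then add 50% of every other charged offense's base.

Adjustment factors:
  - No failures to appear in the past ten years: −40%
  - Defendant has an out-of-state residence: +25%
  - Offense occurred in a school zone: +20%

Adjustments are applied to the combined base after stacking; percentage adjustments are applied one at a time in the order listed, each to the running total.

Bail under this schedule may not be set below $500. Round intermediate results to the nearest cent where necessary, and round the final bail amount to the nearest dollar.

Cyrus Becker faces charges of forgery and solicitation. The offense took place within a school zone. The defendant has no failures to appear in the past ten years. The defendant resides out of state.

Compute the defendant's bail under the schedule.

Base amounts from the schedule: forgery $94,500; solicitation $1,500.
Stacking rule: highest base plus 50% of each additional charge. Highest is forgery at $94,500. Additional: $1,500 × 50% = $750. Combined base = $94,500 + $750 = $95,250.
No failures to appear in the past ten years (−40%): $95,250 × 0.6 = $57,150.
Defendant has an out-of-state residence (+25%): $57,150 × 1.25 = $71,437.50.
Offense occurred in a school zone (+20%): $71,437.50 × 1.2 = $85,725.
$85,725 is at or above the $500 minimum.

$85,725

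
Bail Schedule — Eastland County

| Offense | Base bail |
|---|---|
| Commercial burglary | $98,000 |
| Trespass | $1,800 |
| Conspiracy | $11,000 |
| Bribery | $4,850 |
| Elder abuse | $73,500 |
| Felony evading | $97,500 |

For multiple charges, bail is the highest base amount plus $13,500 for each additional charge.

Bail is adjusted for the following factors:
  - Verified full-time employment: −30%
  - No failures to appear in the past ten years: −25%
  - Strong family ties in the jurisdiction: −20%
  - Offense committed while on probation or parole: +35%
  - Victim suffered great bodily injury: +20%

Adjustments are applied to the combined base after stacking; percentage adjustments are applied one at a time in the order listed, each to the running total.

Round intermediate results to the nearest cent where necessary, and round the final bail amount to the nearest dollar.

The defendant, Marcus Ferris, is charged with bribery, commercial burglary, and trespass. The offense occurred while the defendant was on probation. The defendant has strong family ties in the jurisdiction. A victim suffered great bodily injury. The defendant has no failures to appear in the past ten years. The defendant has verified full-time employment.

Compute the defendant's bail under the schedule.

Base amounts from the schedule: bribery $4,850; commercial burglary $98,000; trespass $1,800.
Stacking rule: highest base plus $13,500 per additional charge. Highest is commercial burglary at $98,000; 2 additional charges → +$27,000. Combined base = $125,000.
Verified full-time employment (−30%): $125,000 × 0.7 = $87,500.
No failures to appear in the past ten years (−25%): $87,500 × 0.75 = $65,625.
Strong family ties in the jurisdiction (−20%): $65,625 × 0.8 = $52,500.
Offense committed while on probation or parole (+35%): $52,500 × 1.35 = $70,875.
Victim suffered great bodily injury (+20%): $70,875 × 1.2 = $85,050.

$85,050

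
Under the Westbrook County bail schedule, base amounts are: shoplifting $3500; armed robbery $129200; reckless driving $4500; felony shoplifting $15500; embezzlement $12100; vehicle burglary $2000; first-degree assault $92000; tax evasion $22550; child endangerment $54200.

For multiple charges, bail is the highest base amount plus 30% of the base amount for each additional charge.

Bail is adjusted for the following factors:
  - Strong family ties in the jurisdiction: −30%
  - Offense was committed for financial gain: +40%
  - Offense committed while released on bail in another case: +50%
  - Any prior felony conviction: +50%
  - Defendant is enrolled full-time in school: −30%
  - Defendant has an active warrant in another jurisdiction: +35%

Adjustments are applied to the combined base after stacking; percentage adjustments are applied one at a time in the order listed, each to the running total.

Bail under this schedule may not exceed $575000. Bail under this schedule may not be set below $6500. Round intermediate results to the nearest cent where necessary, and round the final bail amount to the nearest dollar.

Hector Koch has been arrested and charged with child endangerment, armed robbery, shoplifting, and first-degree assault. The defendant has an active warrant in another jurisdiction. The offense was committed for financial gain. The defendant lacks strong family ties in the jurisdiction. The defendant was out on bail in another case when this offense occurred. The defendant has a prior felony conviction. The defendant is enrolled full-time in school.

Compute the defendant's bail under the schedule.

$518282

Base amounts from the schedule: child endangerment $54200; armed robbery $129200; shoplifting $3500; first-degree assault $92000.
Stacking rule: highest base plus 30% of each additional charge. Highest is armed robbery at $129200. Additional: $54200 × 30% = $16260; $3500 × 30% = $1050; $92000 × 30% = $27600. Combined base = $129200 + $44910 = $174110.
Offense was committed for financial gain (+40%): $174110 × 1.4 = $243754.
Offense committed while released on bail in another case (+50%): $243754 × 1.5 = $365631.
Any prior felony conviction (+50%): $365631 × 1.5 = $548446.50.
Defendant is enrolled full-time in school (−30%): $548446.50 × 0.7 = $383912.55.
Defendant has an active warrant in another jurisdiction (+35%): $383912.55 × 1.35 = $518281.94.
$518281.94 is within the $575000 maximum.
$518281.94 is at or above the $6500 minimum.
Rounded to the nearest dollar: $518282.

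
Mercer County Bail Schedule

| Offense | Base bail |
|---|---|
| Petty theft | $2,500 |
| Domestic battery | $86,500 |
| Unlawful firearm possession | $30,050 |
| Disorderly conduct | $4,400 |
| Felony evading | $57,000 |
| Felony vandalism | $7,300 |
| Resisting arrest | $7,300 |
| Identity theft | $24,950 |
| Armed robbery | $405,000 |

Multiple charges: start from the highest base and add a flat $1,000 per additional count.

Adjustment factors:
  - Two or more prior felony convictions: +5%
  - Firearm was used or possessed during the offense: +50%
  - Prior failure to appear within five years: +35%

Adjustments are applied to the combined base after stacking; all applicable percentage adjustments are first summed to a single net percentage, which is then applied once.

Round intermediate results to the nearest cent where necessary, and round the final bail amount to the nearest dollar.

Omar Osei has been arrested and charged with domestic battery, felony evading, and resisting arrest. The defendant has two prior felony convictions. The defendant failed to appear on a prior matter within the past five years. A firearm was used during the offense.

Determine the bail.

$168,150

Base amounts from the schedule: domestic battery $86,500; felony evading $57,000; resisting arrest $7,300.
Stacking rule: highest base plus $1,000 per additional charge. Highest is domestic battery at $86,500; 2 additional charges → +$2,000. Combined base = $88,500.
Net percentage adjustment: +5% +50% +35% = +90%. $88,500 × 1.9 = $168,150.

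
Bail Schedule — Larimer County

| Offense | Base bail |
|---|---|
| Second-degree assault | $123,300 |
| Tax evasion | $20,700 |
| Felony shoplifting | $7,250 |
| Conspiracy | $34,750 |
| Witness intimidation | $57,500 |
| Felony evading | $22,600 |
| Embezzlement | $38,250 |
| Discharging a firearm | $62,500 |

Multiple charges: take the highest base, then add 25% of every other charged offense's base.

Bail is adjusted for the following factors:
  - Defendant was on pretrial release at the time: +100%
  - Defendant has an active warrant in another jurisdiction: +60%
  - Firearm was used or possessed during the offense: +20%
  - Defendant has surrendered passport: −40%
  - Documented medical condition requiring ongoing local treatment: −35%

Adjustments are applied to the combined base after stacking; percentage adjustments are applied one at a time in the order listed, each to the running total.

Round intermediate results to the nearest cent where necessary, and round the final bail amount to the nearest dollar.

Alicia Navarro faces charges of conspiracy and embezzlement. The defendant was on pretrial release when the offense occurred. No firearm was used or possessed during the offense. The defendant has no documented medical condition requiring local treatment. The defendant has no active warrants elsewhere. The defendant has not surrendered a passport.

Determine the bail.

Base amounts from the schedule: conspiracy $34,750; embezzlement $38,250.
Stacking rule: highest base plus 25% of each additional charge. Highest is embezzlement at $38,250. Additional: $34,750 × 25% = $8,687.50. Combined base = $38,250 + $8,687.50 = $46,937.50.
Defendant was on pretrial release at the time (+100%): $46,937.50 × 2 = $93,875.

$93,875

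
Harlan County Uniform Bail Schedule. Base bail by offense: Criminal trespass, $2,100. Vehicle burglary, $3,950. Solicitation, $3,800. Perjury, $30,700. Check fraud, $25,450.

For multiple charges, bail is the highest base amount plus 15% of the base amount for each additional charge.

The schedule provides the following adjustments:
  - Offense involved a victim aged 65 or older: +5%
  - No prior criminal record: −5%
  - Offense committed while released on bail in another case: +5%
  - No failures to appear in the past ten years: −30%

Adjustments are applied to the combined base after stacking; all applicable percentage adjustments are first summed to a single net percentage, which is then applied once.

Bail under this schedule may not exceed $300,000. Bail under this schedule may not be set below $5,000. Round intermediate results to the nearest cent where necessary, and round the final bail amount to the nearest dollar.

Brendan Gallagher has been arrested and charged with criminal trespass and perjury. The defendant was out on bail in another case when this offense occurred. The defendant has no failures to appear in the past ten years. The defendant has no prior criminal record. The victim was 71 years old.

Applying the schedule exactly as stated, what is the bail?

Base amounts from the schedule: criminal trespass $2,100; perjury $30,700.
Stacking rule: highest base plus 15% of each additional charge. Highest is perjury at $30,700. Additional: $2,100 × 15% = $315. Combined base = $30,700 + $315 = $31,015.
Net percentage adjustment: +5% −5% +5% −30% = −25%. $31,015 × 0.75 = $23,261.25.
$23,261.25 is within the $300,000 maximum.
$23,261.25 is at or above the $5,000 minimum.
Rounded to the nearest dollar: $23,261.

$23,261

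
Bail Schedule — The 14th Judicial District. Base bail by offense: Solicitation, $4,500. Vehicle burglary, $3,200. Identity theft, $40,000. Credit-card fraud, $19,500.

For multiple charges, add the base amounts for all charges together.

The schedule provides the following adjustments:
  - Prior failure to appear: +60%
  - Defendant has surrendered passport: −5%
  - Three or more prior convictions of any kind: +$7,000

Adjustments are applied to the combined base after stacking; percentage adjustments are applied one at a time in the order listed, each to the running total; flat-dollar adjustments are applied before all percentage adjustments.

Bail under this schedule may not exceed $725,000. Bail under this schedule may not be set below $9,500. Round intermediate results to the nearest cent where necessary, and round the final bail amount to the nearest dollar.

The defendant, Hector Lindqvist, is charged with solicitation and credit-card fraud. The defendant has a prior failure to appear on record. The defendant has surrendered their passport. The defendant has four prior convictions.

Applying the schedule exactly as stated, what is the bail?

Base amounts from the schedule: solicitation $4,500; credit-card fraud $19,500.
Stacking rule: sum of all bases. $4,500 + $19,500 = $24,000.
Three or more prior convictions of any kind (+$7,000 flat): $24,000 + $7,000 = $31,000.
Prior failure to appear (+60%): $31,000 × 1.6 = $49,600.
Defendant has surrendered passport (−5%): $49,600 × 0.95 = $47,120.
$47,120 is within the $725,000 maximum.
$47,120 is at or above the $9,500 minimum.

$47,120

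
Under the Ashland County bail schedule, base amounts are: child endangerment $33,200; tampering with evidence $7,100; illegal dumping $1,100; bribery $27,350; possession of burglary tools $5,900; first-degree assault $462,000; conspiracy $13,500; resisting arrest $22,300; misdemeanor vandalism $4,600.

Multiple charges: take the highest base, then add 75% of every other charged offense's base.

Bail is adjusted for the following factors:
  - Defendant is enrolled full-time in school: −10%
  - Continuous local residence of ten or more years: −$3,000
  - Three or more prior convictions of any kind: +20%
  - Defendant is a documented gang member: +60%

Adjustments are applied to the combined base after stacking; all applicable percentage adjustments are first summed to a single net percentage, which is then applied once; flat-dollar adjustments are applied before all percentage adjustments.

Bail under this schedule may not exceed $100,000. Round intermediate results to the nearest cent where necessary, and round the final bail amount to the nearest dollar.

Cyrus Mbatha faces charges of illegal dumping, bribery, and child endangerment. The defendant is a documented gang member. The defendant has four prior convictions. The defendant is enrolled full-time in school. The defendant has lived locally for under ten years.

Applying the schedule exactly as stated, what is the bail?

$92,714

Base amounts from the schedule: illegal dumping $1,100; bribery $27,350; child endangerment $33,200.
Stacking rule: highest base plus 75% of each additional charge. Highest is child endangerment at $33,200. Additional: $1,100 × 75% = $825; $27,350 × 75% = $20,512.50. Combined base = $33,200 + $21,337.50 = $54,537.50.
Net percentage adjustment: −10% +20% +60% = +70%. $54,537.50 × 1.7 = $92,713.75.
$92,713.75 is within the $100,000 maximum.
Rounded to the nearest dollar: $92,714.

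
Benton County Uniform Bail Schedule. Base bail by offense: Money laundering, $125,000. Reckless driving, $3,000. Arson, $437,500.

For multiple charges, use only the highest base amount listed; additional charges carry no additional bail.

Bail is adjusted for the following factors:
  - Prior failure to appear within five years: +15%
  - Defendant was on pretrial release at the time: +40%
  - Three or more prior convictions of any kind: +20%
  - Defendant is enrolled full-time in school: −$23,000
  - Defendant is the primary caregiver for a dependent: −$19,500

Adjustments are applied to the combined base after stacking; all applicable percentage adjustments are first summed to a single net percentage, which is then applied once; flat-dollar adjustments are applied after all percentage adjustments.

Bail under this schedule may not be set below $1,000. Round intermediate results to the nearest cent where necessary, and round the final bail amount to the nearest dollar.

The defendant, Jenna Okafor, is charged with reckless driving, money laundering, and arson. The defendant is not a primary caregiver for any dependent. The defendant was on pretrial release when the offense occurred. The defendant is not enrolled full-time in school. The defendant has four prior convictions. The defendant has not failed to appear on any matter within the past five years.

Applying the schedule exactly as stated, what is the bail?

$700,000

Base amounts from the schedule: reckless driving $3,000; money laundering $125,000; arson $437,500.
Stacking rule: use the highest base only. Highest is arson at $437,500. Combined base = $437,500.
Net percentage adjustment: +40% +20% = +60%. $437,500 × 1.6 = $700,000.
$700,000 is at or above the $1,000 minimum.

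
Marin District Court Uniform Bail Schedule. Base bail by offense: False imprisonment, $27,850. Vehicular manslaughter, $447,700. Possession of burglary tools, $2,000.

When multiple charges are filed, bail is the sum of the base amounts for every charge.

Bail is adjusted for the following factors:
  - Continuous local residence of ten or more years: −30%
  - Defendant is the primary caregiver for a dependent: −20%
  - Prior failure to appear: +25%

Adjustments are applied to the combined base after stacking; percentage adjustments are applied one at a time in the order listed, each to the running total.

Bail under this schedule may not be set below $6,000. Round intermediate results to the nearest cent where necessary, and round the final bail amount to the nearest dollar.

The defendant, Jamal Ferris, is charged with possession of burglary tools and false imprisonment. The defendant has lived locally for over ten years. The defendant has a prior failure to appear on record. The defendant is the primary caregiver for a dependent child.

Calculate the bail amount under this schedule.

Base amounts from the schedule: possession of burglary tools $2,000; false imprisonment $27,850.
Stacking rule: sum of all bases. $2,000 + $27,850 = $29,850.
Continuous local residence of ten or more years (−30%): $29,850 × 0.7 = $20,895.
Defendant is the primary caregiver for a dependent (−20%): $20,895 × 0.8 = $16,716.
Prior failure to appear (+25%): $16,716 × 1.25 = $20,895.
$20,895 is at or above the $6,000 minimum.

$20,895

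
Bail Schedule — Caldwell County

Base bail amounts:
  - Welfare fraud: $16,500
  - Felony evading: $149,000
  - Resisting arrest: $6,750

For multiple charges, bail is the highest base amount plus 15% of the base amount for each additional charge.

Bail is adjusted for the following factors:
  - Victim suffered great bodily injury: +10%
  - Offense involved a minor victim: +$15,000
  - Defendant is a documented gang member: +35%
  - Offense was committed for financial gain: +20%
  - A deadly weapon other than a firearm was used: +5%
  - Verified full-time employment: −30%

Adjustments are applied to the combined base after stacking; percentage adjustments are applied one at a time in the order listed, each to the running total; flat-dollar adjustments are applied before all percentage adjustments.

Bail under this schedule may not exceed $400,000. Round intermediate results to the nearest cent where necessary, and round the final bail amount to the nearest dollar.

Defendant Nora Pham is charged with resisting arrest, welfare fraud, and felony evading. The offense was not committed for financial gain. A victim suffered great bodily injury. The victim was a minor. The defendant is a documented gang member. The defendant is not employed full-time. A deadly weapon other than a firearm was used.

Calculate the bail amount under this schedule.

$261,155

Base amounts from the schedule: resisting arrest $6,750; welfare fraud $16,500; felony evading $149,000.
Stacking rule: highest base plus 15% of each additional charge. Highest is felony evading at $149,000. Additional: $6,750 × 15% = $1,012.50; $16,500 × 15% = $2,475. Combined base = $149,000 + $3,487.50 = $152,487.50.
Offense involved a minor victim (+$15,000 flat): $152,487.50 + $15,000 = $167,487.50.
Victim suffered great bodily injury (+10%): $167,487.50 × 1.1 = $184,236.25.
Defendant is a documented gang member (+35%): $184,236.25 × 1.35 = $248,718.94.
A deadly weapon other than a firearm was used (+5%): $248,718.94 × 1.05 = $261,154.89.
$261,154.89 is within the $400,000 maximum.
Rounded to the nearest dollar: $261,155.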